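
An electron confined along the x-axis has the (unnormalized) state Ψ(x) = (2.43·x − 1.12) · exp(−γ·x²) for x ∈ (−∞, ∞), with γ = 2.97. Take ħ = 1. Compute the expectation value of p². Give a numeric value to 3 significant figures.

4.66

p² Ψ = −ħ² d²Ψ/dx²; ⟨p²⟩ = −ħ² ∫ Ψ*·Ψ'' dx / ∫|Ψ|² dx.
Expand each integrand as polynomial × e^(−2γx²) and use ∫x^(2j)·e^(−2γx²) dx = (2j−1)!!/(4γ)^j · √(π/(2γ)), odd powers → 0; here √(π/(2γ)) = 0.72725. Differentiate with the product rule, d/dx e^(−γx²) = −2γx·e^(−γx²).
State is unnormalized: ∫|Ψ|² dx = 1.2737, and ∫Ψ*·(−ħ² Ψ'') dx = 5.9301, so ⟨p²⟩ = 5.9301 / 1.2737.
⟨p²⟩ = 4.6557.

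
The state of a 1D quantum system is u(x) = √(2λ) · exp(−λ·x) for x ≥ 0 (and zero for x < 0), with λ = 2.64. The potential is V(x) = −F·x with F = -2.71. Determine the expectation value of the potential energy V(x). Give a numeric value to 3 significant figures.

0.513

⟨V⟩ = ∫ V(x)·|u|² dx.
Every integrand reduces to terms xʲ·e^(−2λx) on [0, ∞); use ∫₀^∞ xʲ·e^(−2λx) dx = j!/(2λ)^(j+1).
⟨V⟩ = 0.51326.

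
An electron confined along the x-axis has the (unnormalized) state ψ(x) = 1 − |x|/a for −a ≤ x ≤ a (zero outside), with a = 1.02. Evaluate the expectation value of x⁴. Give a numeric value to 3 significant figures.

⟨x⁴⟩ = ∫ x⁴·|ψ|² dx / ∫|ψ|² dx (integrals over the domain).
ψ is even, so ∫ over [−a, a] = 2∫₀ᵃ with ψ = 1 − x/a there: ∫₀ᵃ (1 − x/a)² dx = a/3, ∫₀ᵃ x²(1 − x/a)² dx = a³/30, ∫₀ᵃ x⁴(1 − x/a)² dx = a⁵/105.
State is unnormalized: ∫|ψ|² dx = 0.68000, and ∫ψ*·x⁴·ψ dx = 0.021030, so ⟨x⁴⟩ = 0.021030 / 0.68000.
⟨x⁴⟩ = 0.030927.

0.0309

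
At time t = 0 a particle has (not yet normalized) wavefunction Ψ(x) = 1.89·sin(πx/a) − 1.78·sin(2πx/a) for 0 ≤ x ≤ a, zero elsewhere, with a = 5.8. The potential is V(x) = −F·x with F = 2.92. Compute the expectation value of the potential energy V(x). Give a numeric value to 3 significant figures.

⟨V⟩ = ∫ V(x)·|Ψ|² dx / ∫|Ψ|² dx.
On 0 ≤ x ≤ a (j ≠ l): ∫sin²(jπx/a) dx = a/2, ∫sin(jπx/a)·sin(lπx/a) dx = 0; diagonal moments ∫x·sin²(jπx/a) dx = a²/4, ∫x²·sin²(jπx/a) dx = a³·(1/6 − 1/(4j²π²)); cross terms ∫x·sin(jπx/a)·sin(lπx/a) dx = 0 for j + l even and −4jla²/(π²(j² − l²)²) for j + l odd, ∫x²·sin(jπx/a)·sin(lπx/a) dx = (−1)^(j+l)·4jla³/(π²(j² − l²)²); higher powers the same way via product-to-sum and parts.
State is unnormalized: ∫|Ψ|² dx = 19.547, and ∫Ψ*·V(x)·Ψ dx = -225.05, so ⟨V⟩ = -225.05 / 19.547.
⟨V⟩ = -11.513.

-11.5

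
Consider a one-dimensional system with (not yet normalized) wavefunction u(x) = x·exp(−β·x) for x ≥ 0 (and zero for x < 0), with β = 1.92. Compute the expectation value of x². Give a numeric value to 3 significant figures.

⟨x²⟩ = ∫ x²·|u|² dx / ∫|u|² dx (integrals over the domain).
Every integrand reduces to terms xʲ·e^(−2βx) on [0, ∞); use ∫₀^∞ xʲ·e^(−2βx) dx = j!/(2β)^(j+1).
State is unnormalized: ∫|u|² dx = 0.035321, and ∫u*·x²·u dx = 0.028745, so ⟨x²⟩ = 0.028745 / 0.035321.
⟨x²⟩ = 0.81380.

0.814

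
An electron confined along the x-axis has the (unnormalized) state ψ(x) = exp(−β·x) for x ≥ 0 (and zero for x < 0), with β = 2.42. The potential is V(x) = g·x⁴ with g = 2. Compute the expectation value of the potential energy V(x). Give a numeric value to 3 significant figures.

⟨V⟩ = ∫ V(x)·|ψ|² dx / ∫|ψ|² dx.
Every integrand reduces to terms xʲ·e^(−2βx) on [0, ∞); use ∫₀^∞ xʲ·e^(−2βx) dx = j!/(2β)^(j+1).
State is unnormalized: ∫|ψ|² dx = 0.20661, and ∫ψ*·V(x)·ψ dx = 0.018072, so ⟨V⟩ = 0.018072 / 0.20661.
⟨V⟩ = 0.087470.

0.0875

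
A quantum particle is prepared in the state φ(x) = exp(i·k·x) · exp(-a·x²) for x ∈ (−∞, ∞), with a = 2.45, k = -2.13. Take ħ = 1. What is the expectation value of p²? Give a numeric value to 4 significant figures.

6.987

p² φ = −ħ² d²φ/dx²; ⟨p²⟩ = −ħ² ∫ φ*·φ'' dx / ∫|φ|² dx.
Gaussian moments: ∫x^(2j)·e^(−2ax²) dx = (2j−1)!!/(4a)^j · √(π/(2a)), odd powers integrate to 0; here √(π/(2a)) = 0.80071. Derivatives: φ′ = (ik − 2ax)·φ, φ″ = ((ik − 2ax)² − 2a)·φ; the odd-in-x pieces drop out.
State is unnormalized: ∫|φ|² dx = 0.80071, and ∫φ*·(−ħ² φ'') dx = 5.5945, so ⟨p²⟩ = 5.5945 / 0.80071.
⟨p²⟩ = 6.9869.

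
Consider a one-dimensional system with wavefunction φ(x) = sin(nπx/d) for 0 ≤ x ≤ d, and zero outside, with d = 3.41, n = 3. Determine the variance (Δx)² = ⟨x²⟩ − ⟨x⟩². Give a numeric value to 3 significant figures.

Compute ⟨x⟩ and ⟨x²⟩ separately, then (Δx)² = ⟨x²⟩ − ⟨x⟩².
With sin²θ = (1 − cos2θ)/2 on 0 ≤ x ≤ d: ∫sin²(nπx/d) dx = d/2, ∫x·sin²(nπx/d) dx = d²/4, ∫x²·sin²(nπx/d) dx = d³·(1/6 − 1/(4n²π²)); higher powers xᵏ the same way, integrating xᵏ·cos(2nπx/d) by parts.
Normalization: ∫|φ|² dx = 1.7050.
⟨x⟩ = 1.7050 and ⟨x²⟩ = 3.8106.
(Δx)² = 3.8106 − (1.7050)² = 0.90355.

0.904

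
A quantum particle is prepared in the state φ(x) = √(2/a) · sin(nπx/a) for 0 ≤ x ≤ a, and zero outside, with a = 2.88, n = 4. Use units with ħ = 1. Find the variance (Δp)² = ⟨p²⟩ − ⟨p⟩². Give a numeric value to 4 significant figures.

19.04

Compute ⟨p⟩ and ⟨p²⟩ separately; (Δp)² = ⟨p²⟩ − ⟨p⟩².
d/dx sin(nπx/a) = (nπ/a)·cos(nπx/a) and d²/dx² sin(nπx/a) = −(nπ/a)²·sin(nπx/a); on 0 ≤ x ≤ a, ∫sin²(nπx/a) dx = a/2 and ∫sin(nπx/a)·cos(nπx/a) dx = 0.
⟨p⟩ = 0.0000 and ⟨p²⟩ = 19.039.
(Δp)² = 19.039 − (0.0000)² = 19.039.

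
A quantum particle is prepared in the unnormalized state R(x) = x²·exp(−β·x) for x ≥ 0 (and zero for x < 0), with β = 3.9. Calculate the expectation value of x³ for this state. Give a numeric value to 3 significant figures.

⟨x³⟩ = ∫ x³·|R|² dx / ∫|R|² dx (integrals over the domain).
Every integrand reduces to terms xʲ·e^(−2βx) on [0, ∞); use ∫₀^∞ xʲ·e^(−2βx) dx = j!/(2β)^(j+1).
State is unnormalized: ∫|R|² dx = 0.00083126, and ∫R*·x³·R dx = 0.00036785, so ⟨x³⟩ = 0.00036785 / 0.00083126.
⟨x³⟩ = 0.44252.

0.443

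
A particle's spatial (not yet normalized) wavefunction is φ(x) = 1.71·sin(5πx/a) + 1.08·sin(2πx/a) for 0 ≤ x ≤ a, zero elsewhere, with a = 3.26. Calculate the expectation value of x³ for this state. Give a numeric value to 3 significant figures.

7.58

⟨x³⟩ = ∫ x³·|φ|² dx / ∫|φ|² dx (integrals over the domain).
On 0 ≤ x ≤ a (j ≠ l): ∫sin²(jπx/a) dx = a/2, ∫sin(jπx/a)·sin(lπx/a) dx = 0; diagonal moments ∫x·sin²(jπx/a) dx = a²/4, ∫x²·sin²(jπx/a) dx = a³·(1/6 − 1/(4j²π²)); cross terms ∫x·sin(jπx/a)·sin(lπx/a) dx = 0 for j + l even and −4jla²/(π²(j² − l²)²) for j + l odd, ∫x²·sin(jπx/a)·sin(lπx/a) dx = (−1)^(j+l)·4jla³/(π²(j² − l²)²); higher powers the same way via product-to-sum and parts.
State is unnormalized: ∫|φ|² dx = 6.6675, and ∫φ*·x³·φ dx = 50.553, so ⟨x³⟩ = 50.553 / 6.6675.
⟨x³⟩ = 7.5820.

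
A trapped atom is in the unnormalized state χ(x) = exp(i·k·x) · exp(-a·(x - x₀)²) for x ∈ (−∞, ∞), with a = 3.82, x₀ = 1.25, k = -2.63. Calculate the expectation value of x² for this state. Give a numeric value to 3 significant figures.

⟨x²⟩ = ∫ x²·|χ|² dx / ∫|χ|² dx (integrals over the domain).
Gaussian moments (u = x − x₀): ∫u^(2j)·e^(−2au²) du = (2j−1)!!/(4a)^j · √(π/(2a)), odd powers integrate to 0; here √(π/(2a)) = 0.64125.
State is unnormalized: ∫|χ|² dx = 0.64125, and ∫χ*·x²·χ dx = 1.0439, so ⟨x²⟩ = 1.0439 / 0.64125.
⟨x²⟩ = 1.6279.

1.63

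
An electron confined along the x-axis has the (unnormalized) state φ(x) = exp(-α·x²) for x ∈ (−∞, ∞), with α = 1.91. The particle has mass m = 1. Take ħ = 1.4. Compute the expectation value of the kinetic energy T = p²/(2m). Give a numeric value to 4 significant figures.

1.872

T = −(ħ²/2m) d²/dx², so ⟨T⟩ = −(ħ²/2m) ∫ φ*·φ'' dx / ∫|φ|² dx; with m = 1.
Gaussian moments: ∫x^(2j)·e^(−2αx²) dx = (2j−1)!!/(4α)^j · √(π/(2α)), odd powers integrate to 0; here √(π/(2α)) = 0.90687. Derivatives: d/dx e^(−αx²) = −2αx·e^(−αx²), d²/dx² e^(−αx²) = (4α²x² − 2α)·e^(−αx²).
State is unnormalized: ∫|φ|² dx = 0.90687, and ∫φ*·(−ħ²/2m · φ'') dx = 1.6975, so ⟨T⟩ = 1.6975 / 0.90687.
⟨T⟩ = 1.8718.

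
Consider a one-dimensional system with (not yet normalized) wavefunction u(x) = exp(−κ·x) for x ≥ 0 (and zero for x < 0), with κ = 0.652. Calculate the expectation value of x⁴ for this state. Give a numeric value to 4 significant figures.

⟨x⁴⟩ = ∫ x⁴·|u|² dx / ∫|u|² dx (integrals over the domain).
Every integrand reduces to terms xʲ·e^(−2κx) on [0, ∞); use ∫₀^∞ xʲ·e^(−2κx) dx = j!/(2κ)^(j+1).
State is unnormalized: ∫|u|² dx = 0.76687, and ∫u*·x⁴·u dx = 6.3654, so ⟨x⁴⟩ = 6.3654 / 0.76687.
⟨x⁴⟩ = 8.3004.

8.300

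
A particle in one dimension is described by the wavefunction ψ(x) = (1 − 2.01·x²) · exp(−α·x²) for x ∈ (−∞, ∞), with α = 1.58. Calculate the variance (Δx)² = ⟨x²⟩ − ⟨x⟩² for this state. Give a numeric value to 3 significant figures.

Compute ⟨x⟩ and ⟨x²⟩ separately, then (Δx)² = ⟨x²⟩ − ⟨x⟩².
Expand each integrand as polynomial × e^(−2αx²) and use ∫x^(2j)·e^(−2αx²) dx = (2j−1)!!/(4α)^j · √(π/(2α)), odd powers → 0; here √(π/(2α)) = 0.99708.
Normalization: ∫|ψ|² dx = 0.66542.
⟨x⟩ = 0.0000 and ⟨x²⟩ = 0.14439.
(Δx)² = 0.14439 − (0.0000)² = 0.14439.

0.144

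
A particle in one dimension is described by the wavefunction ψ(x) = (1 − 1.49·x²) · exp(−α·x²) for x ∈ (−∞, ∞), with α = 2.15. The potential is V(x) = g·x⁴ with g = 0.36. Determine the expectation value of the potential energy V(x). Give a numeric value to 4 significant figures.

⟨V⟩ = ∫ V(x)·|ψ|² dx / ∫|ψ|² dx.
Expand each integrand as polynomial × e^(−2αx²) and use ∫x^(2j)·e^(−2αx²) dx = (2j−1)!!/(4α)^j · √(π/(2α)), odd powers → 0; here √(π/(2α)) = 0.85475.
State is unnormalized: ∫|ψ|² dx = 0.63554, and ∫ψ*·V(x)·ψ dx = 0.0039698, so ⟨V⟩ = 0.0039698 / 0.63554.
⟨V⟩ = 0.0062464.

0.006246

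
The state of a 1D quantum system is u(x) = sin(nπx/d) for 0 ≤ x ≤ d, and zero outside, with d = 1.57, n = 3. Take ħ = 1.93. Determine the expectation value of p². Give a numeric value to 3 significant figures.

134.

p² u = −ħ² d²u/dx²; ⟨p²⟩ = −ħ² ∫ u*·u'' dx / ∫|u|² dx.
d/dx sin(nπx/d) = (nπ/d)·cos(nπx/d) and d²/dx² sin(nπx/d) = −(nπ/d)²·sin(nπx/d); on 0 ≤ x ≤ d, ∫sin²(nπx/d) dx = d/2 and ∫sin(nπx/d)·cos(nπx/d) dx = 0.
State is unnormalized: ∫|u|² dx = 0.78500, and ∫u*·(−ħ² u'') dx = 105.37, so ⟨p²⟩ = 105.37 / 0.78500.
⟨p²⟩ = 134.23.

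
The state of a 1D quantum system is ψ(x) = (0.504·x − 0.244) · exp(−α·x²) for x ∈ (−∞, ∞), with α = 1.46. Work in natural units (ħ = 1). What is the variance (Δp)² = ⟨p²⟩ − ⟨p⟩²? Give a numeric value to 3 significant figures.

2.69

Compute ⟨p⟩ and ⟨p²⟩ separately; (Δp)² = ⟨p²⟩ − ⟨p⟩².
Expand each integrand as polynomial × e^(−2αx²) and use ∫x^(2j)·e^(−2αx²) dx = (2j−1)!!/(4α)^j · √(π/(2α)), odd powers → 0; here √(π/(2α)) = 1.0373. Differentiate with the product rule, d/dx e^(−αx²) = −2αx·e^(−αx²).
Normalization: ∫|ψ|² dx = 0.10687.
⟨p⟩ = 0.0000 and ⟨p²⟩ = 2.6927.
(Δp)² = 2.6927 − (0.0000)² = 2.6927.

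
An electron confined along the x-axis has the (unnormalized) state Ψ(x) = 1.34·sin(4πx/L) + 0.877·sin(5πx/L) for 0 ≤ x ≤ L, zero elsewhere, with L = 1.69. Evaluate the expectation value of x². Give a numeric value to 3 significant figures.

⟨x²⟩ = ∫ x²·|Ψ|² dx / ∫|Ψ|² dx (integrals over the domain).
On 0 ≤ x ≤ L (j ≠ l): ∫sin²(jπx/L) dx = L/2, ∫sin(jπx/L)·sin(lπx/L) dx = 0; diagonal moments ∫x·sin²(jπx/L) dx = L²/4, ∫x²·sin²(jπx/L) dx = L³·(1/6 − 1/(4j²π²)); cross terms ∫x·sin(jπx/L)·sin(lπx/L) dx = 0 for j + l even and −4jlL²/(π²(j² − l²)²) for j + l odd, ∫x²·sin(jπx/L)·sin(lπx/L) dx = (−1)^(j+l)·4jlL³/(π²(j² − l²)²); higher powers the same way via product-to-sum and parts.
State is unnormalized: ∫|Ψ|² dx = 2.1672, and ∫Ψ*·x²·Ψ dx = 0.91049, so ⟨x²⟩ = 0.91049 / 2.1672.
⟨x²⟩ = 0.42012.

0.420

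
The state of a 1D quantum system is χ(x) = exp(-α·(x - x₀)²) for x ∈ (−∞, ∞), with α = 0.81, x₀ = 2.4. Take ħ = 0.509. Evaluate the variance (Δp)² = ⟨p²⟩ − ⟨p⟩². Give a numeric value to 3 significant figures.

Compute ⟨p⟩ and ⟨p²⟩ separately; (Δp)² = ⟨p²⟩ − ⟨p⟩².
Gaussian moments (u = x − x₀): ∫u^(2j)·e^(−2αu²) du = (2j−1)!!/(4α)^j · √(π/(2α)), odd powers integrate to 0; here √(π/(2α)) = 1.3926. Derivatives: d/dx e^(−αu²) = −2αu·e^(−αu²), d²/dx² e^(−αu²) = (4α²u² − 2α)·e^(−αu²).
Normalization: ∫|χ|² dx = 1.3926.
⟨p⟩ = 0.0000 and ⟨p²⟩ = 0.20986.
(Δp)² = 0.20986 − (0.0000)² = 0.20986.

0.210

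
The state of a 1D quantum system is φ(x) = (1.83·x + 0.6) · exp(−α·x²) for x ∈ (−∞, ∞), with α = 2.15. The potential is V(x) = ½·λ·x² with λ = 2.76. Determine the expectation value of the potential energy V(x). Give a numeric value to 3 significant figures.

⟨V⟩ = ∫ V(x)·|φ|² dx / ∫|φ|² dx.
Expand each integrand as polynomial × e^(−2αx²) and use ∫x^(2j)·e^(−2αx²) dx = (2j−1)!!/(4α)^j · √(π/(2α)), odd powers → 0; here √(π/(2α)) = 0.85475.
State is unnormalized: ∫|φ|² dx = 0.64056, and ∫φ*·V(x)·φ dx = 0.20961, so ⟨V⟩ = 0.20961 / 0.64056.
⟨V⟩ = 0.32723.

0.327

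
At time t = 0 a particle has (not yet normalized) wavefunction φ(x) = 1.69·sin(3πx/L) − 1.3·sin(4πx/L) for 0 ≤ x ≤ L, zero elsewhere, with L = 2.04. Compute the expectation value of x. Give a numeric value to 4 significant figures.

⟨x⟩ = ∫ x·|φ|² dx / ∫|φ|² dx (integrals over the domain).
On 0 ≤ x ≤ L (j ≠ l): ∫sin²(jπx/L) dx = L/2, ∫sin(jπx/L)·sin(lπx/L) dx = 0; diagonal moments ∫x·sin²(jπx/L) dx = L²/4, ∫x²·sin²(jπx/L) dx = L³·(1/6 − 1/(4j²π²)); cross terms ∫x·sin(jπx/L)·sin(lπx/L) dx = 0 for j + l even and −4jlL²/(π²(j² − l²)²) for j + l odd, ∫x²·sin(jπx/L)·sin(lπx/L) dx = (−1)^(j+l)·4jlL³/(π²(j² − l²)²); higher powers the same way via product-to-sum and parts.
State is unnormalized: ∫|φ|² dx = 4.6370, and ∫φ*·x·φ dx = 6.5447, so ⟨x⟩ = 6.5447 / 4.6370.
⟨x⟩ = 1.4114.

1.411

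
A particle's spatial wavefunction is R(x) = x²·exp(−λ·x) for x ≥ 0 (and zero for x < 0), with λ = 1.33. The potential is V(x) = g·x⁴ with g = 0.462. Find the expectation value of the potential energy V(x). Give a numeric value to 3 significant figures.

⟨V⟩ = ∫ V(x)·|R|² dx / ∫|R|² dx.
Every integrand reduces to terms xʲ·e^(−2λx) on [0, ∞); use ∫₀^∞ xʲ·e^(−2λx) dx = j!/(2λ)^(j+1).
State is unnormalized: ∫|R|² dx = 0.18022, and ∫R*·V(x)·R dx = 2.7940, so ⟨V⟩ = 2.7940 / 0.18022.
⟨V⟩ = 15.503.

15.5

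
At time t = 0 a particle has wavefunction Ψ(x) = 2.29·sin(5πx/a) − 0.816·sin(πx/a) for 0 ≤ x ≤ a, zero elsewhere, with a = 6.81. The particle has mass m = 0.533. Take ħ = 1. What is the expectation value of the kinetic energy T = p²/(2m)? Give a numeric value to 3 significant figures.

4.45

T = −(ħ²/2m) d²/dx², so ⟨T⟩ = −(ħ²/2m) ∫ Ψ*·Ψ'' dx / ∫|Ψ|² dx; with m = 0.533.
d²/dx² sin(jπx/a) = −(jπ/a)²·sin(jπx/a); on 0 ≤ x ≤ a, ∫sin²(jπx/a) dx = a/2 and ∫sin(jπx/a)·sin(lπx/a) dx = 0 for j ≠ l, so only diagonal terms survive in ∫|Ψ|² and ∫Ψ·Ψ″; ∫Ψ·Ψ′ dx = [Ψ²/2] between the walls = 0.
State is unnormalized: ∫|Ψ|² dx = 20.123, and ∫Ψ*·(−ħ²/2m · Ψ'') dx = 89.573, so ⟨T⟩ = 89.573 / 20.123.
⟨T⟩ = 4.4512.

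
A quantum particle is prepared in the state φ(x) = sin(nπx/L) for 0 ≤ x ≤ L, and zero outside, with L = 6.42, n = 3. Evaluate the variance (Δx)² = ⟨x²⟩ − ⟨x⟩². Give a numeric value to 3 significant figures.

Compute ⟨x⟩ and ⟨x²⟩ separately, then (Δx)² = ⟨x²⟩ − ⟨x⟩².
With sin²θ = (1 − cos2θ)/2 on 0 ≤ x ≤ L: ∫sin²(nπx/L) dx = L/2, ∫x·sin²(nπx/L) dx = L²/4, ∫x²·sin²(nπx/L) dx = L³·(1/6 − 1/(4n²π²)); higher powers xᵏ the same way, integrating xᵏ·cos(2nπx/L) by parts.
Normalization: ∫|φ|² dx = 3.2100.
⟨x⟩ = 3.2100 and ⟨x²⟩ = 13.507.
(Δx)² = 13.507 − (3.2100)² = 3.2027.

3.20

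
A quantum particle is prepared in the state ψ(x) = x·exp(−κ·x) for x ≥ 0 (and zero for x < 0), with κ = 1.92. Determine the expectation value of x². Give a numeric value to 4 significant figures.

⟨x²⟩ = ∫ x²·|ψ|² dx / ∫|ψ|² dx (integrals over the domain).
Every integrand reduces to terms xʲ·e^(−2κx) on [0, ∞); use ∫₀^∞ xʲ·e^(−2κx) dx = j!/(2κ)^(j+1).
State is unnormalized: ∫|ψ|² dx = 0.035321, and ∫ψ*·x²·ψ dx = 0.028745, so ⟨x²⟩ = 0.028745 / 0.035321.
⟨x²⟩ = 0.81380.

0.8138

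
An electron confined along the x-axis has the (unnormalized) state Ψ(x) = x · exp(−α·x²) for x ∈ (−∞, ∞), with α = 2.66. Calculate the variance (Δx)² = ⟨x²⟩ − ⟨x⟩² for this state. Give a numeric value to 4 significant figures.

0.2820

Compute ⟨x⟩ and ⟨x²⟩ separately, then (Δx)² = ⟨x²⟩ − ⟨x⟩².
Expand each integrand as polynomial × e^(−2αx²) and use ∫x^(2j)·e^(−2αx²) dx = (2j−1)!!/(4α)^j · √(π/(2α)), odd powers → 0; here √(π/(2α)) = 0.76846.
Normalization: ∫|Ψ|² dx = 0.072223.
⟨x⟩ = 0.0000 and ⟨x²⟩ = 0.28195.
(Δx)² = 0.28195 − (0.0000)² = 0.28195.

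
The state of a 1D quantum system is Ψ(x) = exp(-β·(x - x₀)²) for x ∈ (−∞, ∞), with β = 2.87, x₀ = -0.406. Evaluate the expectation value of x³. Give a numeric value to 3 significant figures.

-0.173

⟨x³⟩ = ∫ x³·|Ψ|² dx / ∫|Ψ|² dx (integrals over the domain).
Gaussian moments (u = x − x₀): ∫u^(2j)·e^(−2βu²) du = (2j−1)!!/(4β)^j · √(π/(2β)), odd powers integrate to 0; here √(π/(2β)) = 0.73981.
State is unnormalized: ∫|Ψ|² dx = 0.73981, and ∫Ψ*·x³·Ψ dx = -0.12800, so ⟨x³⟩ = -0.12800 / 0.73981.
⟨x³⟩ = -0.17302.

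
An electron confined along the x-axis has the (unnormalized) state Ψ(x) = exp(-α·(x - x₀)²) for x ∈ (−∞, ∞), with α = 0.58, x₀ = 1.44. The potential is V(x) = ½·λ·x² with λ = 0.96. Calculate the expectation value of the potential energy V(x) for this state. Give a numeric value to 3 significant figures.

⟨V⟩ = ∫ V(x)·|Ψ|² dx / ∫|Ψ|² dx.
Gaussian moments (u = x − x₀): ∫u^(2j)·e^(−2αu²) du = (2j−1)!!/(4α)^j · √(π/(2α)), odd powers integrate to 0; here √(π/(2α)) = 1.6457.
State is unnormalized: ∫|Ψ|² dx = 1.6457, and ∫Ψ*·V(x)·Ψ dx = 1.9785, so ⟨V⟩ = 1.9785 / 1.6457.
⟨V⟩ = 1.2022.

1.20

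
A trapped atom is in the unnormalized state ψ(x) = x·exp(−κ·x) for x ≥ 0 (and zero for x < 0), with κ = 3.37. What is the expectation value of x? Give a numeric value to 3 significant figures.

⟨x⟩ = ∫ x·|ψ|² dx / ∫|ψ|² dx (integrals over the domain).
Every integrand reduces to terms xʲ·e^(−2κx) on [0, ∞); use ∫₀^∞ xʲ·e^(−2κx) dx = j!/(2κ)^(j+1).
State is unnormalized: ∫|ψ|² dx = 0.0065321, and ∫ψ*·x·ψ dx = 0.0029074, so ⟨x⟩ = 0.0029074 / 0.0065321.
⟨x⟩ = 0.44510.

0.445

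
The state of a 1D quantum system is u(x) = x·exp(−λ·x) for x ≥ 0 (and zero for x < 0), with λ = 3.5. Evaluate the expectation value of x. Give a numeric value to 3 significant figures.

⟨x⟩ = ∫ x·|u|² dx / ∫|u|² dx (integrals over the domain).
Every integrand reduces to terms xʲ·e^(−2λx) on [0, ∞); use ∫₀^∞ xʲ·e^(−2λx) dx = j!/(2λ)^(j+1).
State is unnormalized: ∫|u|² dx = 0.0058309, and ∫u*·x·u dx = 0.0024990, so ⟨x⟩ = 0.0024990 / 0.0058309.
⟨x⟩ = 0.42857.

0.429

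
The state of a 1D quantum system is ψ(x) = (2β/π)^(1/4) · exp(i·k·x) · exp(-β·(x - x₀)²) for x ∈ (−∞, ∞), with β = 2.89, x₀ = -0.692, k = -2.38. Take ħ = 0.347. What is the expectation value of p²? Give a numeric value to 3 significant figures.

p² ψ = −ħ² d²ψ/dx²; ⟨p²⟩ = −ħ² ∫ ψ*·ψ'' dx.
Gaussian moments (u = x − x₀): ∫u^(2j)·e^(−2βu²) du = (2j−1)!!/(4β)^j · √(π/(2β)), odd powers integrate to 0; here √(π/(2β)) = 0.73724. Derivatives: ψ′ = (ik − 2βu)·ψ, ψ″ = ((ik − 2βu)² − 2β)·ψ; the odd-in-u pieces drop out.
⟨p²⟩ = 1.0300.

1.03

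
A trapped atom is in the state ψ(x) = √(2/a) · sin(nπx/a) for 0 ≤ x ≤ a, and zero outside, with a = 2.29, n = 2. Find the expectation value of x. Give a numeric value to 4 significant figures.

⟨x⟩ = ∫ x·|ψ|² dx (integrals over the domain).
With sin²θ = (1 − cos2θ)/2 on 0 ≤ x ≤ a: ∫sin²(nπx/a) dx = a/2, ∫x·sin²(nπx/a) dx = a²/4, ∫x²·sin²(nπx/a) dx = a³·(1/6 − 1/(4n²π²)); higher powers xᵏ the same way, integrating xᵏ·cos(2nπx/a) by parts.
⟨x⟩ = 1.1450.

1.145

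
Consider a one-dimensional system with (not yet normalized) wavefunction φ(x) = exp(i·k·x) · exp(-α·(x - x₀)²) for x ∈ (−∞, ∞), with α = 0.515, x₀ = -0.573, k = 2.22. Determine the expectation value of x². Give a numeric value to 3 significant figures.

⟨x²⟩ = ∫ x²·|φ|² dx / ∫|φ|² dx (integrals over the domain).
Gaussian moments (u = x − x₀): ∫u^(2j)·e^(−2αu²) du = (2j−1)!!/(4α)^j · √(π/(2α)), odd powers integrate to 0; here √(π/(2α)) = 1.7465.
State is unnormalized: ∫|φ|² dx = 1.7465, and ∫φ*·x²·φ dx = 1.4212, so ⟨x²⟩ = 1.4212 / 1.7465.
⟨x²⟩ = 0.81377.

0.814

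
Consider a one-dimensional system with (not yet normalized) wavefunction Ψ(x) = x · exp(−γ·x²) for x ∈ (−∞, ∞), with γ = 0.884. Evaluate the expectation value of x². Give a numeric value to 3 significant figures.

⟨x²⟩ = ∫ x²·|Ψ|² dx / ∫|Ψ|² dx (integrals over the domain).
Expand each integrand as polynomial × e^(−2γx²) and use ∫x^(2j)·e^(−2γx²) dx = (2j−1)!!/(4γ)^j · √(π/(2γ)), odd powers → 0; here √(π/(2γ)) = 1.3330.
State is unnormalized: ∫|Ψ|² dx = 0.37698, and ∫Ψ*·x²·Ψ dx = 0.31984, so ⟨x²⟩ = 0.31984 / 0.37698.
⟨x²⟩ = 0.84842.

0.848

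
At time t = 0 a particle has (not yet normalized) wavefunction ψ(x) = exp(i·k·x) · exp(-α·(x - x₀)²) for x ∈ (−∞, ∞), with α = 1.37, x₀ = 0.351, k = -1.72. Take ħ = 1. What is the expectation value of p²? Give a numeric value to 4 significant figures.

4.328

p² ψ = −ħ² d²ψ/dx²; ⟨p²⟩ = −ħ² ∫ ψ*·ψ'' dx / ∫|ψ|² dx.
Gaussian moments (u = x − x₀): ∫u^(2j)·e^(−2αu²) du = (2j−1)!!/(4α)^j · √(π/(2α)), odd powers integrate to 0; here √(π/(2α)) = 1.0708. Derivatives: ψ′ = (ik − 2αu)·ψ, ψ″ = ((ik − 2αu)² − 2α)·ψ; the odd-in-u pieces drop out.
State is unnormalized: ∫|ψ|² dx = 1.0708, and ∫ψ*·(−ħ² ψ'') dx = 4.6348, so ⟨p²⟩ = 4.6348 / 1.0708.
⟨p²⟩ = 4.3284.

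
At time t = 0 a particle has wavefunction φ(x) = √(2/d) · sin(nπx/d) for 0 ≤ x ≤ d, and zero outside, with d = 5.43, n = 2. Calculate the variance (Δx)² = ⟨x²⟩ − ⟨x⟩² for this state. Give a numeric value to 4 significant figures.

2.084

Compute ⟨x⟩ and ⟨x²⟩ separately, then (Δx)² = ⟨x²⟩ − ⟨x⟩².
With sin²θ = (1 − cos2θ)/2 on 0 ≤ x ≤ d: ∫sin²(nπx/d) dx = d/2, ∫x·sin²(nπx/d) dx = d²/4, ∫x²·sin²(nπx/d) dx = d³·(1/6 − 1/(4n²π²)); higher powers xᵏ the same way, integrating xᵏ·cos(2nπx/d) by parts.
⟨x⟩ = 2.7150 and ⟨x²⟩ = 9.4549.
(Δx)² = 9.4549 − (2.7150)² = 2.0836.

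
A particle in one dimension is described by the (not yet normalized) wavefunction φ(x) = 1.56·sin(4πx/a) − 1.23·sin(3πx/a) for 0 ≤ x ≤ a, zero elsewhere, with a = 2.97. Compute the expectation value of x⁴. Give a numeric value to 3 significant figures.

⟨x⁴⟩ = ∫ x⁴·|φ|² dx / ∫|φ|² dx (integrals over the domain).
On 0 ≤ x ≤ a (j ≠ l): ∫sin²(jπx/a) dx = a/2, ∫sin(jπx/a)·sin(lπx/a) dx = 0; diagonal moments ∫x·sin²(jπx/a) dx = a²/4, ∫x²·sin²(jπx/a) dx = a³·(1/6 − 1/(4j²π²)); cross terms ∫x·sin(jπx/a)·sin(lπx/a) dx = 0 for j + l even and −4jla²/(π²(j² − l²)²) for j + l odd, ∫x²·sin(jπx/a)·sin(lπx/a) dx = (−1)^(j+l)·4jla³/(π²(j² − l²)²); higher powers the same way via product-to-sum and parts.
State is unnormalized: ∫|φ|² dx = 5.8606, and ∫φ*·x⁴·φ dx = 154.34, so ⟨x⁴⟩ = 154.34 / 5.8606.
⟨x⁴⟩ = 26.335.

26.3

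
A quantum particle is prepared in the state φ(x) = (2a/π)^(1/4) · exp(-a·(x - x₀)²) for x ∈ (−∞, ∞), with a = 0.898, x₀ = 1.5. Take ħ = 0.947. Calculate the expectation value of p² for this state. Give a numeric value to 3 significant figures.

p² φ = −ħ² d²φ/dx²; ⟨p²⟩ = −ħ² ∫ φ*·φ'' dx.
Gaussian moments (u = x − x₀): ∫u^(2j)·e^(−2au²) du = (2j−1)!!/(4a)^j · √(π/(2a)), odd powers integrate to 0; here √(π/(2a)) = 1.3226. Derivatives: d/dx e^(−au²) = −2au·e^(−au²), d²/dx² e^(−au²) = (4a²u² − 2a)·e^(−au²).
⟨p²⟩ = 0.80533.

0.805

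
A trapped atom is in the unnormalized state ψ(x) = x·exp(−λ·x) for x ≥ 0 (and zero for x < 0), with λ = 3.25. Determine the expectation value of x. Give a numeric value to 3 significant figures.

⟨x⟩ = ∫ x·|ψ|² dx / ∫|ψ|² dx (integrals over the domain).
Every integrand reduces to terms xʲ·e^(−2λx) on [0, ∞); use ∫₀^∞ xʲ·e^(−2λx) dx = j!/(2λ)^(j+1).
State is unnormalized: ∫|ψ|² dx = 0.0072827, and ∫ψ*·x·ψ dx = 0.0033612, so ⟨x⟩ = 0.0033612 / 0.0072827.
⟨x⟩ = 0.46154.

0.462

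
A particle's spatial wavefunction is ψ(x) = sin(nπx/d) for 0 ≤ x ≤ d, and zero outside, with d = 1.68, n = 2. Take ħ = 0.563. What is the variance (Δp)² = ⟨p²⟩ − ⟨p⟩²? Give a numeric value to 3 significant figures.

4.43

Compute ⟨p⟩ and ⟨p²⟩ separately; (Δp)² = ⟨p²⟩ − ⟨p⟩².
d/dx sin(nπx/d) = (nπ/d)·cos(nπx/d) and d²/dx² sin(nπx/d) = −(nπ/d)²·sin(nπx/d); on 0 ≤ x ≤ d, ∫sin²(nπx/d) dx = d/2 and ∫sin(nπx/d)·cos(nπx/d) dx = 0.
Normalization: ∫|ψ|² dx = 0.84000.
⟨p⟩ = 0.0000 and ⟨p²⟩ = 4.4336.
(Δp)² = 4.4336 − (0.0000)² = 4.4336.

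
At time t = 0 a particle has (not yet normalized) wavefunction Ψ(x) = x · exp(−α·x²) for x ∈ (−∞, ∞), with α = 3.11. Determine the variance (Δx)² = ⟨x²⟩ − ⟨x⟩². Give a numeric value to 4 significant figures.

Compute ⟨x⟩ and ⟨x²⟩ separately, then (Δx)² = ⟨x²⟩ − ⟨x⟩².
Expand each integrand as polynomial × e^(−2αx²) and use ∫x^(2j)·e^(−2αx²) dx = (2j−1)!!/(4α)^j · √(π/(2α)), odd powers → 0; here √(π/(2α)) = 0.71069.
Normalization: ∫|Ψ|² dx = 0.057129.
⟨x⟩ = 0.0000 and ⟨x²⟩ = 0.24116.
(Δx)² = 0.24116 − (0.0000)² = 0.24116.

0.2412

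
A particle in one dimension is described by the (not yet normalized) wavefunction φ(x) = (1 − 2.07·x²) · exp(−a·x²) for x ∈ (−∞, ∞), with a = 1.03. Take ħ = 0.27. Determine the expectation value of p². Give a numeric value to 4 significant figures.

0.3764

p² φ = −ħ² d²φ/dx²; ⟨p²⟩ = −ħ² ∫ φ*·φ'' dx / ∫|φ|² dx.
Expand each integrand as polynomial × e^(−2ax²) and use ∫x^(2j)·e^(−2ax²) dx = (2j−1)!!/(4a)^j · √(π/(2a)), odd powers → 0; here √(π/(2a)) = 1.2349. Differentiate with the product rule, d/dx e^(−ax²) = −2ax·e^(−ax²).
State is unnormalized: ∫|φ|² dx = 0.92921, and ∫φ*·(−ħ² φ'') dx = 0.34976, so ⟨p²⟩ = 0.34976 / 0.92921.
⟨p²⟩ = 0.37640.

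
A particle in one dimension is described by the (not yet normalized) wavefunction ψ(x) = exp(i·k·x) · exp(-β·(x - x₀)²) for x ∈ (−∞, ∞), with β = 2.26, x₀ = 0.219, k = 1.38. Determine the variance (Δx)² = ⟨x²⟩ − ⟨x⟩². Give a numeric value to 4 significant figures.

Compute ⟨x⟩ and ⟨x²⟩ separately, then (Δx)² = ⟨x²⟩ − ⟨x⟩².
Gaussian moments (u = x − x₀): ∫u^(2j)·e^(−2βu²) du = (2j−1)!!/(4β)^j · √(π/(2β)), odd powers integrate to 0; here √(π/(2β)) = 0.83369.
Normalization: ∫|ψ|² dx = 0.83369.
⟨x⟩ = 0.21900 and ⟨x²⟩ = 0.15858.
(Δx)² = 0.15858 − (0.21900)² = 0.11062.

0.1106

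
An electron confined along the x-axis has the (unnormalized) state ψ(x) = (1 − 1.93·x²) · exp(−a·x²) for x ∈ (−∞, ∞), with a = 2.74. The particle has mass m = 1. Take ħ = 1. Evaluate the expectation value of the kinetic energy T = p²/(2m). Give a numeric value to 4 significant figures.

T = −(ħ²/2m) d²/dx², so ⟨T⟩ = −(ħ²/2m) ∫ ψ*·ψ'' dx / ∫|ψ|² dx; with m = 1.
Expand each integrand as polynomial × e^(−2ax²) and use ∫x^(2j)·e^(−2ax²) dx = (2j−1)!!/(4a)^j · √(π/(2a)), odd powers → 0; here √(π/(2a)) = 0.75715. Differentiate with the product rule, d/dx e^(−ax²) = −2ax·e^(−ax²).
State is unnormalized: ∫|ψ|² dx = 0.56093, and ∫ψ*·(−ħ²/2m · ψ'') dx = 1.6278, so ⟨T⟩ = 1.6278 / 0.56093.
⟨T⟩ = 2.9020.

2.902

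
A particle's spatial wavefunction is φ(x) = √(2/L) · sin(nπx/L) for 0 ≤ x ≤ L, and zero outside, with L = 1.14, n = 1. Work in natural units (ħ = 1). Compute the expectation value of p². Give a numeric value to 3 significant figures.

p² φ = −ħ² d²φ/dx²; ⟨p²⟩ = −ħ² ∫ φ*·φ'' dx.
d/dx sin(nπx/L) = (nπ/L)·cos(nπx/L) and d²/dx² sin(nπx/L) = −(nπ/L)²·sin(nπx/L); on 0 ≤ x ≤ L, ∫sin²(nπx/L) dx = L/2 and ∫sin(nπx/L)·cos(nπx/L) dx = 0.
⟨p²⟩ = 7.5943.

7.59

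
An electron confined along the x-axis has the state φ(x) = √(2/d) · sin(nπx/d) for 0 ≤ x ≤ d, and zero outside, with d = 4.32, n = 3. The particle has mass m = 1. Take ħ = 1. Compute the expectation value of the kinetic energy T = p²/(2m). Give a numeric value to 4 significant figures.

2.380

T = −(ħ²/2m) d²/dx², so ⟨T⟩ = −(ħ²/2m) ∫ φ*·φ'' dx; with m = 1.
d/dx sin(nπx/d) = (nπ/d)·cos(nπx/d) and d²/dx² sin(nπx/d) = −(nπ/d)²·sin(nπx/d); on 0 ≤ x ≤ d, ∫sin²(nπx/d) dx = d/2 and ∫sin(nπx/d)·cos(nπx/d) dx = 0.
⟨T⟩ = 2.3798.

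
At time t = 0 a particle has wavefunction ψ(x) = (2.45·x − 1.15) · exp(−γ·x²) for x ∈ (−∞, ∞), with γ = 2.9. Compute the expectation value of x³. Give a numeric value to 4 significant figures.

⟨x³⟩ = ∫ x³·|ψ|² dx / ∫|ψ|² dx (integrals over the domain).
Expand each integrand as polynomial × e^(−2γx²) and use ∫x^(2j)·e^(−2γx²) dx = (2j−1)!!/(4γ)^j · √(π/(2γ)), odd powers → 0; here √(π/(2γ)) = 0.73597.
State is unnormalized: ∫|ψ|² dx = 1.3542, and ∫ψ*·x³·ψ dx = -0.092461, so ⟨x³⟩ = -0.092461 / 1.3542.
⟨x³⟩ = -0.068280.

-0.06828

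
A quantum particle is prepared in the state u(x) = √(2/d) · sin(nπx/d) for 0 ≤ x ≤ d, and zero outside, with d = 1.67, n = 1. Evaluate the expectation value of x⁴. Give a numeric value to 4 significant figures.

0.8873

⟨x⁴⟩ = ∫ x⁴·|u|² dx (integrals over the domain).
With sin²θ = (1 − cos2θ)/2 on 0 ≤ x ≤ d: ∫sin²(nπx/d) dx = d/2, ∫x·sin²(nπx/d) dx = d²/4, ∫x²·sin²(nπx/d) dx = d³·(1/6 − 1/(4n²π²)); higher powers xᵏ the same way, integrating xᵏ·cos(2nπx/d) by parts.
⟨x⁴⟩ = 0.88729.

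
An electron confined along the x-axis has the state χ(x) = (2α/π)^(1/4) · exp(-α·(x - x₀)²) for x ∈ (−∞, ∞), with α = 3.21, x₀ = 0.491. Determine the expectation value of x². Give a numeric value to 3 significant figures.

⟨x²⟩ = ∫ x²·|χ|² dx (integrals over the domain).
Gaussian moments (u = x − x₀): ∫u^(2j)·e^(−2αu²) du = (2j−1)!!/(4α)^j · √(π/(2α)), odd powers integrate to 0; here √(π/(2α)) = 0.69953.
⟨x²⟩ = 0.31896.

0.319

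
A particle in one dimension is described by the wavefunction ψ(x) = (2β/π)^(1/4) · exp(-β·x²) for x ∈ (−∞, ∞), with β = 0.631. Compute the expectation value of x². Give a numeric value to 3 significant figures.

0.396

⟨x²⟩ = ∫ x²·|ψ|² dx (integrals over the domain).
Gaussian moments: ∫x^(2j)·e^(−2βx²) dx = (2j−1)!!/(4β)^j · √(π/(2β)), odd powers integrate to 0; here √(π/(2β)) = 1.5778.
⟨x²⟩ = 0.39620.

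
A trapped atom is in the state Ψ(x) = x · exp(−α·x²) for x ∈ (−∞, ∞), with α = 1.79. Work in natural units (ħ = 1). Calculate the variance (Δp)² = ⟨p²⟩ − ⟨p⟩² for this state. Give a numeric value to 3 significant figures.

Compute ⟨p⟩ and ⟨p²⟩ separately; (Δp)² = ⟨p²⟩ − ⟨p⟩².
Expand each integrand as polynomial × e^(−2αx²) and use ∫x^(2j)·e^(−2αx²) dx = (2j−1)!!/(4α)^j · √(π/(2α)), odd powers → 0; here √(π/(2α)) = 0.93677. Differentiate with the product rule, d/dx e^(−αx²) = −2αx·e^(−αx²).
Normalization: ∫|Ψ|² dx = 0.13083.
⟨p⟩ = 0.0000 and ⟨p²⟩ = 5.3700.
(Δp)² = 5.3700 − (0.0000)² = 5.3700.

5.37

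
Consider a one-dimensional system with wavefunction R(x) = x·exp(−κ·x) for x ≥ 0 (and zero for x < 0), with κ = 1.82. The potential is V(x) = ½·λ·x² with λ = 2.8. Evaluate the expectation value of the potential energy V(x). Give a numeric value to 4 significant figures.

1.268

⟨V⟩ = ∫ V(x)·|R|² dx / ∫|R|² dx.
Every integrand reduces to terms xʲ·e^(−2κx) on [0, ∞); use ∫₀^∞ xʲ·e^(−2κx) dx = j!/(2κ)^(j+1).
State is unnormalized: ∫|R|² dx = 0.041469, and ∫R*·V(x)·R dx = 0.052581, so ⟨V⟩ = 0.052581 / 0.041469.
⟨V⟩ = 1.2680.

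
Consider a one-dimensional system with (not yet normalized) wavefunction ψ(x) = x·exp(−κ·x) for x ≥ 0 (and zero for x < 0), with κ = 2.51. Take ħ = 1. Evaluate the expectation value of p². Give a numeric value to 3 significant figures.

6.30

p² ψ = −ħ² d²ψ/dx²; ⟨p²⟩ = −ħ² ∫ ψ*·ψ'' dx / ∫|ψ|² dx.
Differentiate x·exp(−κ·x) with the product rule; every integrand then reduces to terms xʲ·e^(−2κx) on [0, ∞), with ∫₀^∞ xʲ·e^(−2κx) dx = j!/(2κ)^(j+1).
State is unnormalized: ∫|ψ|² dx = 0.015810, and ∫ψ*·(−ħ² ψ'') dx = 0.099602, so ⟨p²⟩ = 0.099602 / 0.015810.
⟨p²⟩ = 6.3001.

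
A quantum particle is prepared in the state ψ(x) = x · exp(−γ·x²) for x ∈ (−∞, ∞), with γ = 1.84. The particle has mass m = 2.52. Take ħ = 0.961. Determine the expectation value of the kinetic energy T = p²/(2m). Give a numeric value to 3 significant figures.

1.01

T = −(ħ²/2m) d²/dx², so ⟨T⟩ = −(ħ²/2m) ∫ ψ*·ψ'' dx / ∫|ψ|² dx; with m = 2.52.
Expand each integrand as polynomial × e^(−2γx²) and use ∫x^(2j)·e^(−2γx²) dx = (2j−1)!!/(4γ)^j · √(π/(2γ)), odd powers → 0; here √(π/(2γ)) = 0.92396. Differentiate with the product rule, d/dx e^(−γx²) = −2γx·e^(−γx²).
State is unnormalized: ∫|ψ|² dx = 0.12554, and ∫ψ*·(−ħ²/2m · ψ'') dx = 0.12698, so ⟨T⟩ = 0.12698 / 0.12554.
⟨T⟩ = 1.0115.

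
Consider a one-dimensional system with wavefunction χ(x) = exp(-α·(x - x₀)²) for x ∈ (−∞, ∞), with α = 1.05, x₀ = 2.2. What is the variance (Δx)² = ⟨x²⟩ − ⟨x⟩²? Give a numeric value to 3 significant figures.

0.238

Compute ⟨x⟩ and ⟨x²⟩ separately, then (Δx)² = ⟨x²⟩ − ⟨x⟩².
Gaussian moments (u = x − x₀): ∫u^(2j)·e^(−2αu²) du = (2j−1)!!/(4α)^j · √(π/(2α)), odd powers integrate to 0; here √(π/(2α)) = 1.2231.
Normalization: ∫|χ|² dx = 1.2231.
⟨x⟩ = 2.2000 and ⟨x²⟩ = 5.0781.
(Δx)² = 5.0781 − (2.2000)² = 0.23810.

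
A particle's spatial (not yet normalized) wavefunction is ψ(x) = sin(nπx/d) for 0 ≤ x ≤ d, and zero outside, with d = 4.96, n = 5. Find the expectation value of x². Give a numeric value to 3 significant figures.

⟨x²⟩ = ∫ x²·|ψ|² dx / ∫|ψ|² dx (integrals over the domain).
With sin²θ = (1 − cos2θ)/2 on 0 ≤ x ≤ d: ∫sin²(nπx/d) dx = d/2, ∫x·sin²(nπx/d) dx = d²/4, ∫x²·sin²(nπx/d) dx = d³·(1/6 − 1/(4n²π²)); higher powers xᵏ the same way, integrating xᵏ·cos(2nπx/d) by parts.
State is unnormalized: ∫|ψ|² dx = 2.4800, and ∫ψ*·x²·ψ dx = 20.214, so ⟨x²⟩ = 20.214 / 2.4800.
⟨x²⟩ = 8.1507.

8.15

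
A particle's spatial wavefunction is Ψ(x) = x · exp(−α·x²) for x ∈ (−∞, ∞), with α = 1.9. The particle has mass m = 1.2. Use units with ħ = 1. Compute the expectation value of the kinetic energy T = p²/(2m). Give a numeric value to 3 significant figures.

2.38

T = −(ħ²/2m) d²/dx², so ⟨T⟩ = −(ħ²/2m) ∫ Ψ*·Ψ'' dx / ∫|Ψ|² dx; with m = 1.2.
Expand each integrand as polynomial × e^(−2αx²) and use ∫x^(2j)·e^(−2αx²) dx = (2j−1)!!/(4α)^j · √(π/(2α)), odd powers → 0; here √(π/(2α)) = 0.90925. Differentiate with the product rule, d/dx e^(−αx²) = −2αx·e^(−αx²).
State is unnormalized: ∫|Ψ|² dx = 0.11964, and ∫Ψ*·(−ħ²/2m · Ψ'') dx = 0.28414, so ⟨T⟩ = 0.28414 / 0.11964.
⟨T⟩ = 2.3750.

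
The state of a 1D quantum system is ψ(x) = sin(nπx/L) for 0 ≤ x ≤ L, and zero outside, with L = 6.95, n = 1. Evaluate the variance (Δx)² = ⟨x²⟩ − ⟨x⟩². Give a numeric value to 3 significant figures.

Compute ⟨x⟩ and ⟨x²⟩ separately, then (Δx)² = ⟨x²⟩ − ⟨x⟩².
With sin²θ = (1 − cos2θ)/2 on 0 ≤ x ≤ L: ∫sin²(nπx/L) dx = L/2, ∫x·sin²(nπx/L) dx = L²/4, ∫x²·sin²(nπx/L) dx = L³·(1/6 − 1/(4n²π²)); higher powers xᵏ the same way, integrating xᵏ·cos(2nπx/L) by parts.
Normalization: ∫|ψ|² dx = 3.4750.
⟨x⟩ = 3.4750 and ⟨x²⟩ = 13.654.
(Δx)² = 13.654 − (3.4750)² = 1.5782.

1.58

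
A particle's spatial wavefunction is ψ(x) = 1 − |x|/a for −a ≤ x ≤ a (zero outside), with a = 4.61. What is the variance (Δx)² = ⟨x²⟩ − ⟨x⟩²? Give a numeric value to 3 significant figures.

Compute ⟨x⟩ and ⟨x²⟩ separately, then (Δx)² = ⟨x²⟩ − ⟨x⟩².
ψ is even, so ∫ over [−a, a] = 2∫₀ᵃ with ψ = 1 − x/a there: ∫₀ᵃ (1 − x/a)² dx = a/3, ∫₀ᵃ x²(1 − x/a)² dx = a³/30, ∫₀ᵃ x⁴(1 − x/a)² dx = a⁵/105.
Normalization: ∫|ψ|² dx = 3.0733.
⟨x⟩ = 0.0000 and ⟨x²⟩ = 2.1252.
(Δx)² = 2.1252 − (0.0000)² = 2.1252.

2.13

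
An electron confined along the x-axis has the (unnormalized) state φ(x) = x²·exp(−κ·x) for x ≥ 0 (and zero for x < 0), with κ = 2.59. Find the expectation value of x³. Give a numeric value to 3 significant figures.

⟨x³⟩ = ∫ x³·|φ|² dx / ∫|φ|² dx (integrals over the domain).
Every integrand reduces to terms xʲ·e^(−2κx) on [0, ∞); use ∫₀^∞ xʲ·e^(−2κx) dx = j!/(2κ)^(j+1).
State is unnormalized: ∫|φ|² dx = 0.0064352, and ∫φ*·x³·φ dx = 0.0097228, so ⟨x³⟩ = 0.0097228 / 0.0064352.
⟨x³⟩ = 1.5109.

1.51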